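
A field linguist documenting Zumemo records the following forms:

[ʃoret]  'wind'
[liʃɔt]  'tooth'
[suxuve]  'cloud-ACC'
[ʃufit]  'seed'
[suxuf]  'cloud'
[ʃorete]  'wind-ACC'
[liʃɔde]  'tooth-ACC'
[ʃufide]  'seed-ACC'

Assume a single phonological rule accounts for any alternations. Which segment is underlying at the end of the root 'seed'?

The stem for 'seed' ends in [d] in [ʃufide] but [t] in [ʃufit].
If /t/ were underlying and a rule turned it into [d] before the ACC suffix, 'wind' would also alternate; but it has [t] in both [ʃorete] and [ʃoret].
So /d/ is underlying, and a rule of word-final obstruent devoicing — voiced obstruents become voiceless word-finally — gives [t].

/d/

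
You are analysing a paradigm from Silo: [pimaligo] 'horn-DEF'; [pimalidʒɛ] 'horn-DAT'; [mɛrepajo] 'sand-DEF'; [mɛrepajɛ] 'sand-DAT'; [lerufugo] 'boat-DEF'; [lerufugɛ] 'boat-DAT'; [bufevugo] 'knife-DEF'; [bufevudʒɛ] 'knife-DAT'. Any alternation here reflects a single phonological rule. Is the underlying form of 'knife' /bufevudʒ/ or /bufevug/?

/bufevudʒ/

In [bufevugo] and [bufevudʒɛ] the final segment of 'knife' alternates: [g] ~ [dʒ].
Compare 'boat', with invariant [g] in [lerufugo] and [lerufugɛ]: an analysis with underlying /g/ and a rule producing [dʒ] before the DAT suffix would wrongly predict alternation here too.
The alternation reflects depalatalization: palato-alveolar /dʒ/ becomes [g] when no front vowel follows. /dʒ/ is underlying.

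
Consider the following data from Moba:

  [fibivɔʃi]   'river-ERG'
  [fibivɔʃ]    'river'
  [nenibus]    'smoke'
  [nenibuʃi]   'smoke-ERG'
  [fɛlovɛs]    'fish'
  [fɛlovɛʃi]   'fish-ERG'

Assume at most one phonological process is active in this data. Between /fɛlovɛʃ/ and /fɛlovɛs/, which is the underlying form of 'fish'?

In [fɛlovɛs] and [fɛlovɛʃi] the final segment of 'fish' alternates: [s] ~ [ʃ].
If /ʃ/ were underlying and a rule turned it into [s] in isolation, 'river' would also alternate; but it has [ʃ] in both [fibivɔʃ] and [fibivɔʃi].
Therefore /s/ is basic and [ʃ] is derived by palatalization before a front vowel (/s/ becomes palato-alveolar [ʃ] before a front vowel).

/fɛlovɛs/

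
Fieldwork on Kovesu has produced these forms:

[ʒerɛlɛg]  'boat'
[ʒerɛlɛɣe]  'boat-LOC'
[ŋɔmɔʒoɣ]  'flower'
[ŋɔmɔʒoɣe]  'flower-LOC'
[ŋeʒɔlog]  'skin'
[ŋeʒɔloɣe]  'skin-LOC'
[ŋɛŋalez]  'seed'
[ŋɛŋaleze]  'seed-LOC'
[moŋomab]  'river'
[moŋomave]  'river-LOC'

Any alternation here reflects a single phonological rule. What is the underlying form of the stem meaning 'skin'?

In [ŋeʒɔlog] and [ŋeʒɔloɣe] the final segment of 'skin' alternates: [g] ~ [ɣ].
Compare 'flower', with invariant [ɣ] in [ŋɔmɔʒoɣ] and [ŋɔmɔʒoɣe]: an analysis with underlying /ɣ/ and a rule producing [g] in isolation would wrongly predict alternation here too.
The alternation reflects intervocalic spirantization: voiced stops become fricatives between vowels. /g/ is underlying.

/ŋeʒɔlog/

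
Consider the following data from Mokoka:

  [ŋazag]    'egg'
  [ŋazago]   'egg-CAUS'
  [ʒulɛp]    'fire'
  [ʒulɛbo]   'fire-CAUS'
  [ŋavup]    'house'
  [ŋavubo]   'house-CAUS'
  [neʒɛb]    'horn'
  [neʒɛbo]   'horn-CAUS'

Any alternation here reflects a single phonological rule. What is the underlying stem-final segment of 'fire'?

In [ʒulɛp] and [ʒulɛbo] the final segment of 'fire' alternates: [p] ~ [b].
Compare 'horn', with invariant [b] in [neʒɛb] and [neʒɛbo]: an analysis with underlying /b/ and a rule producing [p] in isolation would wrongly predict alternation here too.
The underlying segment must be /p/; voiceless stops become voiced between vowels, yielding [b] there.

/p/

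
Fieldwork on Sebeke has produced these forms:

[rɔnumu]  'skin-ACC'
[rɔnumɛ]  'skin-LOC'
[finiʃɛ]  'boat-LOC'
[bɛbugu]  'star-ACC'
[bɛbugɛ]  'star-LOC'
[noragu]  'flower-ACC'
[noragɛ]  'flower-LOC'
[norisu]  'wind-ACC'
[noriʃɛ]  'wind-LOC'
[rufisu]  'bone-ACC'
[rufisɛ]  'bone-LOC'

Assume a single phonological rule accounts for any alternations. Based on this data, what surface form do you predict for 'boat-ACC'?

[finisu]

The stem for 'wind' ends in [s] in [norisu] but [ʃ] in [noriʃɛ].
Compare 'bone', with invariant [s] in [rufisu] and [rufisɛ]: an analysis with underlying /s/ and a rule producing [ʃ] before the LOC suffix would wrongly predict alternation here too.
The underlying segment must be /ʃ/; palato-alveolar /ʃ/ becomes [s] when no front vowel follows, yielding [s] there.
From [finiʃɛ] the stem 'boat' is /finiʃ/; when no front vowel follows this yields [finisu].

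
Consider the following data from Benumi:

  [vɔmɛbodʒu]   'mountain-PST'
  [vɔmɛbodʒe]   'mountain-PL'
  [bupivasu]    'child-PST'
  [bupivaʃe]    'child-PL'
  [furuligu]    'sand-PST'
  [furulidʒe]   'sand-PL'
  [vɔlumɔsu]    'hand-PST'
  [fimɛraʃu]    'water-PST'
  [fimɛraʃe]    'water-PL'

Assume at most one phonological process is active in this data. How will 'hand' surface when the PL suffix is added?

[vɔlumɔʃe]

In [bupivasu] and [bupivaʃe] the final segment of 'child' alternates: [s] ~ [ʃ].
If /ʃ/ were underlying and a rule turned it into [s] before the PST suffix, 'water' would also alternate; but it has [ʃ] in both [fimɛraʃu] and [fimɛraʃe].
Therefore /s/ is basic and [ʃ] is derived by palatalization before a front vowel (/g/ and /s/ become palato-alveolar [dʒ] and [ʃ] before a front vowel).
The one attested form of 'hand', [vɔlumɔsu], shows underlying /vɔlumɔs/. Applying the same rule before a front vowel gives [vɔlumɔʃe].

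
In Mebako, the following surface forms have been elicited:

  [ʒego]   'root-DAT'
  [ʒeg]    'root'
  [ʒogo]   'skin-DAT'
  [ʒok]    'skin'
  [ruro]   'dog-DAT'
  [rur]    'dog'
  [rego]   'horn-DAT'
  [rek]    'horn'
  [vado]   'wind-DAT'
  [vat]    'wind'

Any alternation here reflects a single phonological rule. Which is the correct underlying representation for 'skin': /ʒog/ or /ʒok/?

/ʒok/

'skin' shows [g] ~ [k] at the end of the stem ([ʒogo] vs [ʒok]).
If /g/ were underlying and a rule turned it into [k] in isolation, 'root' would also alternate; but it has [g] in both [ʒego] and [ʒeg].
Therefore /k/ is basic and [g] is derived by intervocalic voicing (voiceless stops become voiced between vowels).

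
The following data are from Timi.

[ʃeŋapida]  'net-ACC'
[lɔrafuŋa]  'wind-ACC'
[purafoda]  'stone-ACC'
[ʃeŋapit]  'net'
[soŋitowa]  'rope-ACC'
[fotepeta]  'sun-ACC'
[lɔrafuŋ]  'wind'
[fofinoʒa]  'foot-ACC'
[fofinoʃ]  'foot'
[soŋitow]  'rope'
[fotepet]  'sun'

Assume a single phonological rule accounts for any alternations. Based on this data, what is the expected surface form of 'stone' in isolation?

The root 'net' surfaces as [ʃeŋapit] and [ʃeŋapida], with a stem-final [t] ~ [d] alternation.
Compare 'sun', with invariant [t] in [fotepet] and [fotepeta]: an analysis with underlying /t/ and a rule producing [d] before the ACC suffix would wrongly predict alternation here too.
Therefore /d/ is basic and [t] is derived by word-final obstruent devoicing (voiced obstruents become voiceless word-finally).
From [purafoda] the stem 'stone' is /purafod/; word-finally this yields [purafot].

[purafot]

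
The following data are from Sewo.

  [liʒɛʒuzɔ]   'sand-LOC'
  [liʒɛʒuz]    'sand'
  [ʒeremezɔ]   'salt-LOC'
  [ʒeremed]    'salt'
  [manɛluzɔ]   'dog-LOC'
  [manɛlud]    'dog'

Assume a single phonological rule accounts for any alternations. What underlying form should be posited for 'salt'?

'salt' shows [z] ~ [d] at the end of the stem ([ʒeremezɔ] vs [ʒeremed]).
But 'sand' keeps [z] in both environments ([liʒɛʒuzɔ], [liʒɛʒuz]), so there is no rule changing /z/ to [d] in isolation.
Therefore /d/ is basic and [z] is derived by intervocalic spirantization (voiced stops become fricatives between vowels).
The underlying form of 'salt' is therefore /ʒeremed/.

/ʒeremed/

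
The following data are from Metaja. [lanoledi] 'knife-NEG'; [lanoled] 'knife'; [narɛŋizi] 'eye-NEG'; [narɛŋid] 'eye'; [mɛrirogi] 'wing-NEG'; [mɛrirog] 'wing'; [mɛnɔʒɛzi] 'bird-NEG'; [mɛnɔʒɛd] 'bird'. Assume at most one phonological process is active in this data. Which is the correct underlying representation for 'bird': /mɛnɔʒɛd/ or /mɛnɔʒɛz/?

In [mɛnɔʒɛzi] and [mɛnɔʒɛd] the final segment of 'bird' alternates: [z] ~ [d].
The stem 'knife' ([lanoledi], [lanoled]) shows [d] unchanged in both environments, so [d] cannot be basic with [z] derived before the NEG suffix.
The alternation reflects word-final hardening: voiced fricatives become stops word-finally. /z/ is underlying.

/mɛnɔʒɛz/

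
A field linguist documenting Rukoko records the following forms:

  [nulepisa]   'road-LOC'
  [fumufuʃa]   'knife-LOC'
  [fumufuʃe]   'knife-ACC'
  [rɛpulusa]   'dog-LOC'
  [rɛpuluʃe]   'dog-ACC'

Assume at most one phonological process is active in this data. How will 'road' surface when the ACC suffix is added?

[nulepiʃe]

'dog' shows [s] ~ [ʃ] at the end of the stem ([rɛpulusa] vs [rɛpuluʃe]).
Compare 'knife', with invariant [ʃ] in [fumufuʃa] and [fumufuʃe]: an analysis with underlying /ʃ/ and a rule producing [s] before the LOC suffix would wrongly predict alternation here too.
The alternation reflects palatalization before a front vowel: /s/ becomes palato-alveolar [ʃ] before a front vowel. /s/ is underlying.
The one attested form of 'road', [nulepisa], shows underlying /nulepis/. Applying the same rule before a front vowel gives [nulepiʃe].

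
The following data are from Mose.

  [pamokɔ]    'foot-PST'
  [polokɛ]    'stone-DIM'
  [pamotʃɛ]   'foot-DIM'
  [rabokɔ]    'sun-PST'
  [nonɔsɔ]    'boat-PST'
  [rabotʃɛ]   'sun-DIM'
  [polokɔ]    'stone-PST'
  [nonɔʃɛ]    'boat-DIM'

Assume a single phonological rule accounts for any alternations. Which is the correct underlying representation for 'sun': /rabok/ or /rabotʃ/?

In [rabokɔ] and [rabotʃɛ] the final segment of 'sun' alternates: [k] ~ [tʃ].
But 'stone' keeps [k] in both environments ([polokɔ], [polokɛ]), so there is no rule changing /k/ to [tʃ] before the DIM suffix.
Therefore /tʃ/ is basic and [k] is derived by depalatalization (palato-alveolar /tʃ/ and /ʃ/ become [k] and [s] when no front vowel follows).

/rabotʃ/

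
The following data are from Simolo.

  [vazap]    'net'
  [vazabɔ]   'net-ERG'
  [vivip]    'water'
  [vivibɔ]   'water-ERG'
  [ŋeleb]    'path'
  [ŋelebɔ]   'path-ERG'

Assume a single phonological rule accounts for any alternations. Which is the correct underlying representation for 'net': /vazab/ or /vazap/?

/vazap/

The root 'net' surfaces as [vazap] and [vazabɔ], with a stem-final [p] ~ [b] alternation.
But 'path' keeps [b] in both environments ([ŋeleb], [ŋelebɔ]), so there is no rule changing /b/ to [p] in isolation.
So /p/ is underlying, and a rule of intervocalic voicing — voiceless stops become voiced between vowels — gives [b].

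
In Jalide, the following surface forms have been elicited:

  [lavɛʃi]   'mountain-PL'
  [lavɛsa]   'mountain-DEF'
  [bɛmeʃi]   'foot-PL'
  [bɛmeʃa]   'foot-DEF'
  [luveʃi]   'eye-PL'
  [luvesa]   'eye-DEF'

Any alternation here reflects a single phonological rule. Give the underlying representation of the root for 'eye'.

/luves/

The root 'eye' surfaces as [luveʃi] and [luvesa], with a stem-final [ʃ] ~ [s] alternation.
But 'foot' keeps [ʃ] in both environments ([bɛmeʃi], [bɛmeʃa]), so there is no rule changing /ʃ/ to [s] before the DEF suffix.
The underlying segment must be /s/; /s/ becomes palato-alveolar [ʃ] before a front vowel, yielding [ʃ] there.
The underlying form of 'eye' is therefore /luves/.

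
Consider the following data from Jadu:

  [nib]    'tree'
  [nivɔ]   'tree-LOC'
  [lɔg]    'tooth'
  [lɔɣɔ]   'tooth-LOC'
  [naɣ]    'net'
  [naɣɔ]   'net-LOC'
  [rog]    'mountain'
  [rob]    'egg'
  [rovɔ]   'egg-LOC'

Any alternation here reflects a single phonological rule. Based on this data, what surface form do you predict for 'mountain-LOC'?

'tooth' shows [g] ~ [ɣ] at the end of the stem ([lɔg] vs [lɔɣɔ]).
Compare 'net', with invariant [ɣ] in [naɣ] and [naɣɔ]: an analysis with underlying /ɣ/ and a rule producing [g] in isolation would wrongly predict alternation here too.
Therefore /g/ is basic and [ɣ] is derived by intervocalic spirantization (voiced stops become fricatives between vowels).
From [rog] the stem 'mountain' is /rog/; between vowels this yields [roɣɔ].

[roɣɔ]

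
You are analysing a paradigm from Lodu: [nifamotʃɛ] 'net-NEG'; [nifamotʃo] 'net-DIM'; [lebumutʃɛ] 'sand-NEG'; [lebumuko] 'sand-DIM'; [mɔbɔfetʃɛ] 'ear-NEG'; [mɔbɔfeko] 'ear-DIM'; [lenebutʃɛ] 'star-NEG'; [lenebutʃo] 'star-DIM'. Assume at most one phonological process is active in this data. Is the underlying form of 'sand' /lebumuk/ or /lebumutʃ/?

/lebumuk/

In [lebumutʃɛ] and [lebumuko] the final segment of 'sand' alternates: [tʃ] ~ [k].
Compare 'star', with invariant [tʃ] in [lenebutʃɛ] and [lenebutʃo]: an analysis with underlying /tʃ/ and a rule producing [k] before the DIM suffix would wrongly predict alternation here too.
The alternation reflects palatalization before a front vowel: /k/ becomes palato-alveolar [tʃ] before a front vowel. /k/ is underlying.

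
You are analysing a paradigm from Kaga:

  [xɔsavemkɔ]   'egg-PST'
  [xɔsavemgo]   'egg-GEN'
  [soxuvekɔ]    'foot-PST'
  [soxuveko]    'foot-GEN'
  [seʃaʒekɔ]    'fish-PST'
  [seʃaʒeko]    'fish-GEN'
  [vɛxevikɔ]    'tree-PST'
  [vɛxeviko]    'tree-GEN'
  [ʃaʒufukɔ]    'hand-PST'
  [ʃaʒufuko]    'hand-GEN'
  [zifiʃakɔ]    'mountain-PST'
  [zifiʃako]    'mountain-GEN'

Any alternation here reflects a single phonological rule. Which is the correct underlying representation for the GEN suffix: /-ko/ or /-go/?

/-go/

The GEN morpheme has two allomorphs, [-go] and [-ko].
By contrast the PST suffix keeps its initial [k] throughout — that segment must be underlying.
So the underlying form is /-go/, and voiced stops become voiceless after a vowel.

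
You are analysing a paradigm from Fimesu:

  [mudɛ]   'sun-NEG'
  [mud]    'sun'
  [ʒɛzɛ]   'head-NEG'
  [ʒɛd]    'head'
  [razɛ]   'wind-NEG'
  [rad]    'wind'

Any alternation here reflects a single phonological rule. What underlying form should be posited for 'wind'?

/raz/

'wind' shows [z] ~ [d] at the end of the stem ([razɛ] vs [rad]).
The stem 'sun' ([mudɛ], [mud]) shows [d] unchanged in both environments, so [d] cannot be basic with [z] derived before the NEG suffix.
So /z/ is underlying, and a rule of word-final hardening — voiced fricatives become stops word-finally — gives [d].
Hence 'wind' is /raz/ underlyingly.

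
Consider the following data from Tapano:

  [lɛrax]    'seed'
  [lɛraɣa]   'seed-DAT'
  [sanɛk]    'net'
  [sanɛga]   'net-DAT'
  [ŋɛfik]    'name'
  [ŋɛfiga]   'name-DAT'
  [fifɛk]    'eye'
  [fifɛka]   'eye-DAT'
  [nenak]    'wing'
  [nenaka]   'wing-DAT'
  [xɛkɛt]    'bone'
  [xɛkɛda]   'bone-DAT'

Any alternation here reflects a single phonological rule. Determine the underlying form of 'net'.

/sanɛg/

The root 'net' surfaces as [sanɛk] and [sanɛga], with a stem-final [k] ~ [g] alternation.
But 'wing' keeps [k] in both environments ([nenak], [nenaka]), so there is no rule changing /k/ to [g] before the DAT suffix.
Therefore /g/ is basic and [k] is derived by word-final obstruent devoicing (voiced obstruents become voiceless word-finally).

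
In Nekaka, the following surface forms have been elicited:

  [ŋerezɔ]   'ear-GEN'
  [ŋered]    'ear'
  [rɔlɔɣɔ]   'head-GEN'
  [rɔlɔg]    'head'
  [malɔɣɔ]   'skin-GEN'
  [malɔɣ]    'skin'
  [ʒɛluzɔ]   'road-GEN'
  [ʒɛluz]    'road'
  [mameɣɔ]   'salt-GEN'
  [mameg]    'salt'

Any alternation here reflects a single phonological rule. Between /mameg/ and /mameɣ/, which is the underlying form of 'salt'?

In [mameɣɔ] and [mameg] the final segment of 'salt' alternates: [ɣ] ~ [g].
If /ɣ/ were underlying and a rule turned it into [g] in isolation, 'skin' would also alternate; but it has [ɣ] in both [malɔɣɔ] and [malɔɣ].
Therefore /g/ is basic and [ɣ] is derived by intervocalic spirantization (voiced stops become fricatives between vowels).

/mameg/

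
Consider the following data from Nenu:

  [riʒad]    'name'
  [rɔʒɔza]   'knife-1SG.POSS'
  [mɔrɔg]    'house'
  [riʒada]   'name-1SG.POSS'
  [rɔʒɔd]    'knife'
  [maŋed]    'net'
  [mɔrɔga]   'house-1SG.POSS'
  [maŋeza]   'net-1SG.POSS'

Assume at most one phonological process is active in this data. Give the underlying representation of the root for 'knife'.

/rɔʒɔz/

In [rɔʒɔza] and [rɔʒɔd] the final segment of 'knife' alternates: [z] ~ [d].
The stem 'name' ([riʒada], [riʒad]) shows [d] unchanged in both environments, so [d] cannot be basic with [z] derived before the 1SG.POSS suffix.
So /z/ is underlying, and a rule of word-final hardening — voiced fricatives become stops word-finally — gives [d].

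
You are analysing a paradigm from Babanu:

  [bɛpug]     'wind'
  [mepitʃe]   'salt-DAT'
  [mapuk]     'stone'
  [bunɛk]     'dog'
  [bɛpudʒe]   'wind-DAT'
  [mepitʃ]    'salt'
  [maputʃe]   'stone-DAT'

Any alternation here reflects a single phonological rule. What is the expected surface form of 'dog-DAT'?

[bunɛtʃe]

The root 'stone' surfaces as [mapuk] and [maputʃe], with a stem-final [k] ~ [tʃ] alternation.
The stem 'salt' ([mepitʃ], [mepitʃe]) shows [tʃ] unchanged in both environments, so [tʃ] cannot be basic with [k] derived in isolation.
So /k/ is underlying, and a rule of palatalization before a front vowel — /k/ and /g/ become palato-alveolar [tʃ] and [dʒ] before a front vowel — gives [tʃ].
The one attested form of 'dog', [bunɛk], shows underlying /bunɛk/. Applying the same rule before a front vowel gives [bunɛtʃe].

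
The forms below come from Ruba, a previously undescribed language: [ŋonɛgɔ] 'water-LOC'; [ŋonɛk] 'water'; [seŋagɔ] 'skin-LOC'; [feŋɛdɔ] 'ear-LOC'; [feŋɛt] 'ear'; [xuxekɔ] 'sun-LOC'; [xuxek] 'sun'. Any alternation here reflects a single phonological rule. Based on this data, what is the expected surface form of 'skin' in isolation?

The stem for 'water' ends in [g] in [ŋonɛgɔ] but [k] in [ŋonɛk].
If /k/ were underlying and a rule turned it into [g] before the LOC suffix, 'sun' would also alternate; but it has [k] in both [xuxekɔ] and [xuxek].
The underlying segment must be /g/; voiced obstruents become voiceless word-finally, yielding [k] there.
The one attested form of 'skin', [seŋagɔ], shows underlying /seŋag/. Applying the same rule word-finally gives [seŋak].

[seŋak]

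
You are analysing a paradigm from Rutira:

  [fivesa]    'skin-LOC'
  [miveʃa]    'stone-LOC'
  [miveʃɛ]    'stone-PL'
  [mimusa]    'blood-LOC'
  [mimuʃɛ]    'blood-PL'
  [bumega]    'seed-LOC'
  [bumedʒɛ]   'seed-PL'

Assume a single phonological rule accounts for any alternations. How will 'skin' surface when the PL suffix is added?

[fiveʃɛ]

In [mimusa] and [mimuʃɛ] the final segment of 'blood' alternates: [s] ~ [ʃ].
Compare 'stone', with invariant [ʃ] in [miveʃa] and [miveʃɛ]: an analysis with underlying /ʃ/ and a rule producing [s] before the LOC suffix would wrongly predict alternation here too.
The underlying segment must be /s/; /g/ and /s/ become palato-alveolar [dʒ] and [ʃ] before a front vowel, yielding [ʃ] there.
From [fivesa] the stem 'skin' is /fives/; before a front vowel this yields [fiveʃɛ].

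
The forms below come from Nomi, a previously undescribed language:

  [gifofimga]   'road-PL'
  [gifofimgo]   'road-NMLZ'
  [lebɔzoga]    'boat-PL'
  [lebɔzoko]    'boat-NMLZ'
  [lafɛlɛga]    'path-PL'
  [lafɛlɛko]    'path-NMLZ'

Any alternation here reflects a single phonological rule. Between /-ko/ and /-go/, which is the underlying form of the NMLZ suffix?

The NMLZ morpheme has two allomorphs, [-go] and [-ko].
The PL suffix, which begins with [g], is invariant after every stem; so [g] is not altered by any rule here.
So the underlying form is /-ko/, and voiceless stops become voiced after a nasal.

/-ko/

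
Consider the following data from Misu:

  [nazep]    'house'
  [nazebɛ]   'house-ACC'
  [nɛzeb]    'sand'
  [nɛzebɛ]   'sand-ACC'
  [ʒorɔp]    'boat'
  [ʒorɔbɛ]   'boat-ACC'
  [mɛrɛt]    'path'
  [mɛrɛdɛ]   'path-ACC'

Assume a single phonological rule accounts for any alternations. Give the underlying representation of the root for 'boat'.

'boat' shows [p] ~ [b] at the end of the stem ([ʒorɔp] vs [ʒorɔbɛ]).
The stem 'sand' ([nɛzeb], [nɛzebɛ]) shows [b] unchanged in both environments, so [b] cannot be basic with [p] derived in isolation.
The underlying segment must be /p/; voiceless stops become voiced between vowels, yielding [b] there.
So 'boat' = /ʒorɔp/.

/ʒorɔp/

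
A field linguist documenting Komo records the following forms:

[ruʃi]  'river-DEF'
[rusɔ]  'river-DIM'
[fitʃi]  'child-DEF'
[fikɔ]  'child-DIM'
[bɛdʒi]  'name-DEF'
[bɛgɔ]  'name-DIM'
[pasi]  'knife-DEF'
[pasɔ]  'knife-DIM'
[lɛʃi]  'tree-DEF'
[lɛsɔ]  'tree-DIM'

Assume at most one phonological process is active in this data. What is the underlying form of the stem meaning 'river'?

The stem for 'river' ends in [ʃ] in [ruʃi] but [s] in [rusɔ].
The stem 'knife' ([pasi], [pasɔ]) shows [s] unchanged in both environments, so [s] cannot be basic with [ʃ] derived before the DEF suffix.
So /ʃ/ is underlying, and a rule of depalatalization — palato-alveolar /tʃ/, /dʒ/ and /ʃ/ become [k], [g] and [s] when no front vowel follows — gives [s].

/ruʃ/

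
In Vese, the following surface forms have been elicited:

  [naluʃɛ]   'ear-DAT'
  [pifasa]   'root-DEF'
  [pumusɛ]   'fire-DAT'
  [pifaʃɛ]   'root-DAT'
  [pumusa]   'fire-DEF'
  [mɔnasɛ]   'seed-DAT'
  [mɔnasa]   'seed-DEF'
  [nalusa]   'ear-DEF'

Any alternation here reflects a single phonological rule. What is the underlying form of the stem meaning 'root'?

/pifaʃ/

The root 'root' surfaces as [pifasa] and [pifaʃɛ], with a stem-final [s] ~ [ʃ] alternation.
But 'fire' keeps [s] in both environments ([pumusa], [pumusɛ]), so there is no rule changing /s/ to [ʃ] before the DAT suffix.
The alternation reflects depalatalization: palato-alveolar /ʃ/ becomes [s] when no front vowel follows. /ʃ/ is underlying.
Hence 'root' is /pifaʃ/ underlyingly.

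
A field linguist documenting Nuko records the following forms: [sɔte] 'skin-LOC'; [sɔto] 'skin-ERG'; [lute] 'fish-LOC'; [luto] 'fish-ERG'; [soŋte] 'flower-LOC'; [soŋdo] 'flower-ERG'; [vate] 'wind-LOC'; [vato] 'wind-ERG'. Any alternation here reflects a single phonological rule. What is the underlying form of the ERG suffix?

/-do/

The ERG suffix surfaces as [-do] and [-to], depending on the final segment of the stem.
By contrast the LOC suffix keeps its initial [t] throughout — that segment must be underlying.
So the underlying form is /-do/, and voiced stops become voiceless after a vowel.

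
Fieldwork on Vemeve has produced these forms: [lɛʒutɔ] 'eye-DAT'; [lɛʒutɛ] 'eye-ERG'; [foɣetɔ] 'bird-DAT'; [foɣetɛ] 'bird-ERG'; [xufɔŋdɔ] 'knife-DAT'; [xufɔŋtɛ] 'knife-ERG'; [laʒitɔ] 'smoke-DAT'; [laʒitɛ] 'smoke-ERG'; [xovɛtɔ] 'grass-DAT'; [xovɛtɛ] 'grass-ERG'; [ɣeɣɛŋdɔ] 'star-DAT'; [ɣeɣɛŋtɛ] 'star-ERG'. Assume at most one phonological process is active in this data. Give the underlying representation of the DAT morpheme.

/-dɔ/

The DAT morpheme has two allomorphs, [-dɔ] and [-tɔ].
The ERG suffix, which begins with [t], is invariant after every stem; so [t] is not altered by any rule here.
The DAT suffix is therefore /-dɔ/ underlyingly, with post-vocalic devoicing: voiced stops become voiceless after a vowel.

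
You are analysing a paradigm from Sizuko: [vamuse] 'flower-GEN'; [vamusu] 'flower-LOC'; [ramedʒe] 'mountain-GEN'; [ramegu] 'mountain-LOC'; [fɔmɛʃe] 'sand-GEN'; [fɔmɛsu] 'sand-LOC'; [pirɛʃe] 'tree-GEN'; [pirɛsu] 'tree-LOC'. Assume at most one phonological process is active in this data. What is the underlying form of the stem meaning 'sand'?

/fɔmɛʃ/

The stem for 'sand' ends in [ʃ] in [fɔmɛʃe] but [s] in [fɔmɛsu].
But 'flower' keeps [s] in both environments ([vamuse], [vamusu]), so there is no rule changing /s/ to [ʃ] before the GEN suffix.
The alternation reflects depalatalization: palato-alveolar /dʒ/ and /ʃ/ become [g] and [s] when no front vowel follows. /ʃ/ is underlying.
The underlying form of 'sand' is therefore /fɔmɛʃ/.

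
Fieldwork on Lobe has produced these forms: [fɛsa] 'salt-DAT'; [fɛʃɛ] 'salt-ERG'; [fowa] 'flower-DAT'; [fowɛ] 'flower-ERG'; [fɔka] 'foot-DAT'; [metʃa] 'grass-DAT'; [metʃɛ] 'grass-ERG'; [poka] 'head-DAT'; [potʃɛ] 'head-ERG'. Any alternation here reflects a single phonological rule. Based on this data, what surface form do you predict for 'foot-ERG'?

'head' shows [k] ~ [tʃ] at the end of the stem ([poka] vs [potʃɛ]).
If /tʃ/ were underlying and a rule turned it into [k] before the DAT suffix, 'grass' would also alternate; but it has [tʃ] in both [metʃa] and [metʃɛ].
Therefore /k/ is basic and [tʃ] is derived by palatalization before a front vowel (/k/ and /s/ become palato-alveolar [tʃ] and [ʃ] before a front vowel).
From [fɔka] the stem 'foot' is /fɔk/; before a front vowel this yields [fɔtʃɛ].

[fɔtʃɛ]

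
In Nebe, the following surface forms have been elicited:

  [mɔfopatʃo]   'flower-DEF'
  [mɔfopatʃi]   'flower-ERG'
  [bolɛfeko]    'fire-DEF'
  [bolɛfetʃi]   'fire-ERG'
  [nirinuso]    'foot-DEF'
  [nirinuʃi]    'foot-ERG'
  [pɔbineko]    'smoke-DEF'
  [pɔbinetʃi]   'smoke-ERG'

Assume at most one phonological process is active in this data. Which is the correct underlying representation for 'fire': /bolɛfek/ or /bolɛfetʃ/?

/bolɛfek/

The stem for 'fire' ends in [k] in [bolɛfeko] but [tʃ] in [bolɛfetʃi].
The stem 'flower' ([mɔfopatʃo], [mɔfopatʃi]) shows [tʃ] unchanged in both environments, so [tʃ] cannot be basic with [k] derived before the DEF suffix.
So /k/ is underlying, and a rule of palatalization before a front vowel — /k/ and /s/ become palato-alveolar [tʃ] and [ʃ] before a front vowel — gives [tʃ].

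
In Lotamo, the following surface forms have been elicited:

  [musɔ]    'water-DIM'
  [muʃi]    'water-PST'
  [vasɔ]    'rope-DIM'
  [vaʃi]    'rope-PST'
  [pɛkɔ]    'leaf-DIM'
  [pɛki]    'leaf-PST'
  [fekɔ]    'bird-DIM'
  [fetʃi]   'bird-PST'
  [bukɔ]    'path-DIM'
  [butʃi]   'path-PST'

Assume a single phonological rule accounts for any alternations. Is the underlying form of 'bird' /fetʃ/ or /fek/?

The stem for 'bird' ends in [k] in [fekɔ] but [tʃ] in [fetʃi].
Compare 'leaf', with invariant [k] in [pɛkɔ] and [pɛki]: an analysis with underlying /k/ and a rule producing [tʃ] before the PST suffix would wrongly predict alternation here too.
Therefore /tʃ/ is basic and [k] is derived by depalatalization (palato-alveolar /tʃ/ and /ʃ/ become [k] and [s] when no front vowel follows).

/fetʃ/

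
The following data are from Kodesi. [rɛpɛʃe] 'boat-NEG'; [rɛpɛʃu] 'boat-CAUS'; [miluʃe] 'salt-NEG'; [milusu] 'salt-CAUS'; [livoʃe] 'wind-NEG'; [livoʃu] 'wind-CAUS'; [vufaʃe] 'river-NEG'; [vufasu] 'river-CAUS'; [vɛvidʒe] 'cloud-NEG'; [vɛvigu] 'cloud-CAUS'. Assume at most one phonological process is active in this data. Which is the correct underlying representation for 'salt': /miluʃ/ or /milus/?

/milus/

The stem for 'salt' ends in [ʃ] in [miluʃe] but [s] in [milusu].
The stem 'boat' ([rɛpɛʃe], [rɛpɛʃu]) shows [ʃ] unchanged in both environments, so [ʃ] cannot be basic with [s] derived before the CAUS suffix.
Therefore /s/ is basic and [ʃ] is derived by palatalization before a front vowel (/g/ and /s/ become palato-alveolar [dʒ] and [ʃ] before a front vowel).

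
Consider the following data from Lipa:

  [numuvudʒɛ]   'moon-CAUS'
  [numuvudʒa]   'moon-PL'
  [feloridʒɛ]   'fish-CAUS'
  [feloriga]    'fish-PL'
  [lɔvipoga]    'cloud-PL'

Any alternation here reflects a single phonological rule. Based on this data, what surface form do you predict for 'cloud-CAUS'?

[lɔvipodʒɛ]

In [feloriga] and [feloridʒɛ] the final segment of 'fish' alternates: [g] ~ [dʒ].
If /dʒ/ were underlying and a rule turned it into [g] before the PL suffix, 'moon' would also alternate; but it has [dʒ] in both [numuvudʒa] and [numuvudʒɛ].
The alternation reflects palatalization before a front vowel: /g/ becomes palato-alveolar [dʒ] before a front vowel. /g/ is underlying.
From [lɔvipoga] the stem 'cloud' is /lɔvipog/; before a front vowel this yields [lɔvipodʒɛ].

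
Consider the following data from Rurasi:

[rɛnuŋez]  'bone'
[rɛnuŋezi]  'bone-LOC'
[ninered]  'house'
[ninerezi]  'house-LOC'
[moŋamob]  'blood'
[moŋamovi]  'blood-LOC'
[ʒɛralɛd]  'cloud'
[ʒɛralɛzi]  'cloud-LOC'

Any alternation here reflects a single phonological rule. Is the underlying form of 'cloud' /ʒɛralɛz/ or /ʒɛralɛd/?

/ʒɛralɛd/

'cloud' shows [d] ~ [z] at the end of the stem ([ʒɛralɛd] vs [ʒɛralɛzi]).
The stem 'bone' ([rɛnuŋez], [rɛnuŋezi]) shows [z] unchanged in both environments, so [z] cannot be basic with [d] derived in isolation.
So /d/ is underlying, and a rule of intervocalic spirantization — voiced stops become fricatives between vowels — gives [z].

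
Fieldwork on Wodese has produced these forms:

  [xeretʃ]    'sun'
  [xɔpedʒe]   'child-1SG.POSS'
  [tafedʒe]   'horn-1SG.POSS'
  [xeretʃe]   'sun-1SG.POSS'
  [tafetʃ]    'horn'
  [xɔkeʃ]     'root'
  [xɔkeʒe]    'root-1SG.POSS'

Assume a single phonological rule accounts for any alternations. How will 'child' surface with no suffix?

The stem for 'horn' ends in [tʃ] in [tafetʃ] but [dʒ] in [tafedʒe].
Compare 'sun', with invariant [tʃ] in [xeretʃ] and [xeretʃe]: an analysis with underlying /tʃ/ and a rule producing [dʒ] before the 1SG.POSS suffix would wrongly predict alternation here too.
The underlying segment must be /dʒ/; voiced obstruents become voiceless word-finally, yielding [tʃ] there.
The one attested form of 'child', [xɔpedʒe], shows underlying /xɔpedʒ/. Applying the same rule word-finally gives [xɔpetʃ].

[xɔpetʃ]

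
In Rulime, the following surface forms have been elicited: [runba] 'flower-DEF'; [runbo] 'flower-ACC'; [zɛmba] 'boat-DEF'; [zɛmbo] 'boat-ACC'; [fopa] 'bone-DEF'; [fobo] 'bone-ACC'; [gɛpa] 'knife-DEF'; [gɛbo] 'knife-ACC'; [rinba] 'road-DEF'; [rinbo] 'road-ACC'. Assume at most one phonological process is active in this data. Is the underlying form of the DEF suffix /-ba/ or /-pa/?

/-pa/

The DEF suffix surfaces as [-ba] and [-pa], depending on the final segment of the stem.
By contrast the ACC suffix keeps its initial [b] throughout — that segment must be underlying.
So the underlying form is /-pa/, and voiceless stops become voiced after a nasal.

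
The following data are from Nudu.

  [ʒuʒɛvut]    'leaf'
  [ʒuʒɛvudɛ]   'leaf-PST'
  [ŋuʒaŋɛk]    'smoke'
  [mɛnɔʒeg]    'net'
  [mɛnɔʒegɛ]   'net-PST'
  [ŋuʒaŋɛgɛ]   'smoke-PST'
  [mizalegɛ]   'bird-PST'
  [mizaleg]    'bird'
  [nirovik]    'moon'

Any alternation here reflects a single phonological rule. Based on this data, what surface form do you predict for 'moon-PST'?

'smoke' shows [k] ~ [g] at the end of the stem ([ŋuʒaŋɛk] vs [ŋuʒaŋɛgɛ]).
The stem 'bird' ([mizaleg], [mizalegɛ]) shows [g] unchanged in both environments, so [g] cannot be basic with [k] derived in isolation.
The underlying segment must be /k/; voiceless stops become voiced between vowels, yielding [g] there.
From [nirovik] the stem 'moon' is /nirovik/; between vowels this yields [nirovigɛ].

[nirovigɛ]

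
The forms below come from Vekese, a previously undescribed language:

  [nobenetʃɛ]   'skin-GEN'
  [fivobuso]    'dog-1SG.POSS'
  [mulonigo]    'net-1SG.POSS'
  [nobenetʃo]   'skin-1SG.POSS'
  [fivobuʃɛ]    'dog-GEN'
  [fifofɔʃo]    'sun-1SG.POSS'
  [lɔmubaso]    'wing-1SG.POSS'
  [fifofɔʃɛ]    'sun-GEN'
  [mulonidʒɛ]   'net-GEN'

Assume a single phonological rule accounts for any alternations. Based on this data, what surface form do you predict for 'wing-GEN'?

In [fivobuso] and [fivobuʃɛ] the final segment of 'dog' alternates: [s] ~ [ʃ].
But 'sun' keeps [ʃ] in both environments ([fifofɔʃo], [fifofɔʃɛ]), so there is no rule changing /ʃ/ to [s] before the 1SG.POSS suffix.
Therefore /s/ is basic and [ʃ] is derived by palatalization before a front vowel (/g/ and /s/ become palato-alveolar [dʒ] and [ʃ] before a front vowel).
From [lɔmubaso] the stem 'wing' is /lɔmubas/; before a front vowel this yields [lɔmubaʃɛ].

[lɔmubaʃɛ]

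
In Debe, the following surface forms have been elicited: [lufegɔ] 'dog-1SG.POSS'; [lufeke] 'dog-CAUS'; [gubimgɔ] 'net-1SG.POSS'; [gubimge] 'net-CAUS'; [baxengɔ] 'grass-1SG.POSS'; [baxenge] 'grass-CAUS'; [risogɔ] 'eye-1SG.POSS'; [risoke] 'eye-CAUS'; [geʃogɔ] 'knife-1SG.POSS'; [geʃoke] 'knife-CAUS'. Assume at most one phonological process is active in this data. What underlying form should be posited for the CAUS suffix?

/-ke/

The CAUS suffix surfaces as [-ge] and [-ke], depending on the final segment of the stem.
The 1SG.POSS suffix, which begins with [g], is invariant after every stem; so [g] is not altered by any rule here.
So the underlying form is /-ke/, and voiceless stops become voiced after a nasal.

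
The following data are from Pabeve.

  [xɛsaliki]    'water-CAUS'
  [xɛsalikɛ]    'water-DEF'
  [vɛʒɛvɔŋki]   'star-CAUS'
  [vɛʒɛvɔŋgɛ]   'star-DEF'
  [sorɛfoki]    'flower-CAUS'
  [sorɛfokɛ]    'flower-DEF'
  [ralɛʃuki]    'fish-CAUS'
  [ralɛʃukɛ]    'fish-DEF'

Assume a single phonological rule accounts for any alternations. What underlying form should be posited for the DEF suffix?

/-gɛ/

The DEF suffix surfaces as [-gɛ] and [-kɛ], depending on the final segment of the stem.
The CAUS suffix, which begins with [k], is invariant after every stem; so [k] is not altered by any rule here.
The DEF suffix is therefore /-gɛ/ underlyingly, with post-vocalic devoicing: voiced stops become voiceless after a vowel.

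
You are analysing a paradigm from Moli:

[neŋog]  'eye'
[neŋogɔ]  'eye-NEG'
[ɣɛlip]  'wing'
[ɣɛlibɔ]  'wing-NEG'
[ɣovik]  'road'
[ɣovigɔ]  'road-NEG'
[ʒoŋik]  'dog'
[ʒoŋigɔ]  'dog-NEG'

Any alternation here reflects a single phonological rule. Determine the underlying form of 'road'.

/ɣovik/

In [ɣovik] and [ɣovigɔ] the final segment of 'road' alternates: [k] ~ [g].
If /g/ were underlying and a rule turned it into [k] in isolation, 'eye' would also alternate; but it has [g] in both [neŋog] and [neŋogɔ].
The underlying segment must be /k/; voiceless stops become voiced between vowels, yielding [g] there.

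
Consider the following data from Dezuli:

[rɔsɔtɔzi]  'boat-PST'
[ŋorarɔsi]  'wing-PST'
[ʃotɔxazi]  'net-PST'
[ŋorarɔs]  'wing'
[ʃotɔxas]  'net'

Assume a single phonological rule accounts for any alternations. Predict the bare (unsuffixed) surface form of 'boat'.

The stem for 'net' ends in [z] in [ʃotɔxazi] but [s] in [ʃotɔxas].
Compare 'wing', with invariant [s] in [ŋorarɔsi] and [ŋorarɔs]: an analysis with underlying /s/ and a rule producing [z] before the PST suffix would wrongly predict alternation here too.
Therefore /z/ is basic and [s] is derived by word-final obstruent devoicing (voiced obstruents become voiceless word-finally).
The one attested form of 'boat', [rɔsɔtɔzi], shows underlying /rɔsɔtɔz/. Applying the same rule word-finally gives [rɔsɔtɔs].

[rɔsɔtɔs]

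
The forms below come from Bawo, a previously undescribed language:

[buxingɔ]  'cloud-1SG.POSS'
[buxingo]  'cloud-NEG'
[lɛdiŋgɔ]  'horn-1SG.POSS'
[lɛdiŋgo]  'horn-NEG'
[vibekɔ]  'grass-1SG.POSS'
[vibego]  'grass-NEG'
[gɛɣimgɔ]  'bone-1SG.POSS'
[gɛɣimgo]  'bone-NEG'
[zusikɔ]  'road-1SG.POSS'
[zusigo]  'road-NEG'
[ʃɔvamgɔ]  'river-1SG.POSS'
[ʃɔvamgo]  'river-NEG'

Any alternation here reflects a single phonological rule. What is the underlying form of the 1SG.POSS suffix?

The 1SG.POSS suffix surfaces as [-gɔ] and [-kɔ], depending on the final segment of the stem.
The NEG suffix, which begins with [g], is invariant after every stem; so [g] is not altered by any rule here.
The 1SG.POSS suffix is therefore /-kɔ/ underlyingly, with post-nasal voicing: voiceless stops become voiced after a nasal.

/-kɔ/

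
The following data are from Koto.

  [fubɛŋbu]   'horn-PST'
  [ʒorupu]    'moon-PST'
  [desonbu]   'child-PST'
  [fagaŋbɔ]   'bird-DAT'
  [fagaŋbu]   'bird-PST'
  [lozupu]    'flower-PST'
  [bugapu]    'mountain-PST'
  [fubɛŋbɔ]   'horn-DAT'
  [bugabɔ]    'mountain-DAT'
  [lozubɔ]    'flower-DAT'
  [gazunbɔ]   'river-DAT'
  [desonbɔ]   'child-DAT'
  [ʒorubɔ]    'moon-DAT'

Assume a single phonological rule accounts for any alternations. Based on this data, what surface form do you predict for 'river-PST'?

The PST morpheme has two allomorphs, [-bu] and [-pu].
By contrast the DAT suffix keeps its initial [b] throughout — that segment must be underlying.
So the underlying form is /-pu/, and voiceless stops become voiced after a nasal.
After 'river', which ends in a nasal, the suffix surfaces as [-bu], giving [gazunbu].

[gazunbu]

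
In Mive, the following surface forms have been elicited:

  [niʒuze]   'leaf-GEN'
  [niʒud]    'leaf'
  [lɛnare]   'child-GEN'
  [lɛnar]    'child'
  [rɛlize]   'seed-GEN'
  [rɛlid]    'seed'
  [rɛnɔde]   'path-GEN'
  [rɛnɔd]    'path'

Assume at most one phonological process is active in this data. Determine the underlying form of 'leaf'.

/niʒuz/

The root 'leaf' surfaces as [niʒuze] and [niʒud], with a stem-final [z] ~ [d] alternation.
Compare 'path', with invariant [d] in [rɛnɔde] and [rɛnɔd]: an analysis with underlying /d/ and a rule producing [z] before the GEN suffix would wrongly predict alternation here too.
The alternation reflects word-final hardening: voiced fricatives become stops word-finally. /z/ is underlying.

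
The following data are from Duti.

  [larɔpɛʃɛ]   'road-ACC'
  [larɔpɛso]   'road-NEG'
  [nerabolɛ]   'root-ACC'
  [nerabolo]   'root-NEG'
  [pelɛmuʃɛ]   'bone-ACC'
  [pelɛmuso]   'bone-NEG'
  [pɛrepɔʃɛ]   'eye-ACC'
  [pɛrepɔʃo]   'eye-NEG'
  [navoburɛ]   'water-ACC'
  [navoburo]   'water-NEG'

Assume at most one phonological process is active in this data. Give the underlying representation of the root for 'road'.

/larɔpɛs/

The stem for 'road' ends in [ʃ] in [larɔpɛʃɛ] but [s] in [larɔpɛso].
The stem 'eye' ([pɛrepɔʃɛ], [pɛrepɔʃo]) shows [ʃ] unchanged in both environments, so [ʃ] cannot be basic with [s] derived before the NEG suffix.
The underlying segment must be /s/; /s/ becomes palato-alveolar [ʃ] before a front vowel, yielding [ʃ] there.
Hence 'road' is /larɔpɛs/ underlyingly.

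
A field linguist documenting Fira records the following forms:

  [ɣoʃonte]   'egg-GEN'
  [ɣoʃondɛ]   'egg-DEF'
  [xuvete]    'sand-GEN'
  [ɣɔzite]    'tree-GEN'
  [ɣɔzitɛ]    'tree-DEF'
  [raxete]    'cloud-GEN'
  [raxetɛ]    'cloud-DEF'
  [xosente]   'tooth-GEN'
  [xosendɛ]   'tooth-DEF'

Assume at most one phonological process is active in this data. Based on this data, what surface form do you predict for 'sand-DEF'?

[xuvetɛ]

The DEF suffix surfaces as [-dɛ] and [-tɛ], depending on the final segment of the stem.
The GEN suffix, which begins with [t], is invariant after every stem; so [t] is not altered by any rule here.
So the underlying form is /-dɛ/, and voiced stops become voiceless after a vowel.
After 'sand', which ends in a vowel, the suffix surfaces as [-tɛ], giving [xuvetɛ].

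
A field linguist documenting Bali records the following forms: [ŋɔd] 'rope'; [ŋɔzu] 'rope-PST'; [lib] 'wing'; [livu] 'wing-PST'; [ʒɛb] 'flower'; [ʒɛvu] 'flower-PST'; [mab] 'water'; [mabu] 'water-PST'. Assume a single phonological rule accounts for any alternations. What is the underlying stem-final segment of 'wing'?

The stem for 'wing' ends in [b] in [lib] but [v] in [livu].
But 'water' keeps [b] in both environments ([mab], [mabu]), so there is no rule changing /b/ to [v] before the PST suffix.
The alternation reflects word-final hardening: voiced fricatives become stops word-finally. /v/ is underlying.

/v/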